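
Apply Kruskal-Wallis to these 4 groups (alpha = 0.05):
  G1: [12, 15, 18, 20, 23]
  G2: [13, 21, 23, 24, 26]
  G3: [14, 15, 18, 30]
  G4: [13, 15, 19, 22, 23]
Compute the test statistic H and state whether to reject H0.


Step 1: Combine all N = 19 observations and assign midranks.
sorted (value, group, rank): (12,G1,1), (13,G2,2.5), (13,G4,2.5), (14,G3,4), (15,G1,6), (15,G3,6), (15,G4,6), (18,G1,8.5), (18,G3,8.5), (19,G4,10), (20,G1,11), (21,G2,12), (22,G4,13), (23,G1,15), (23,G2,15), (23,G4,15), (24,G2,17), (26,G2,18), (30,G3,19)
Step 2: Sum ranks within each group.
R_1 = 41.5 (n_1 = 5)
R_2 = 64.5 (n_2 = 5)
R_3 = 37.5 (n_3 = 4)
R_4 = 46.5 (n_4 = 5)
Step 3: H = 12/(N(N+1)) * sum(R_i^2/n_i) - 3(N+1)
     = 12/(19*20) * (41.5^2/5 + 64.5^2/5 + 37.5^2/4 + 46.5^2/5) - 3*20
     = 0.031579 * 1960.51 - 60
     = 1.910921.
Step 4: Ties present; correction factor C = 1 - 60/(19^3 - 19) = 0.991228. Corrected H = 1.910921 / 0.991228 = 1.927832.
Step 5: Under H0, H ~ chi^2(3); p-value = 0.587520.
Step 6: alpha = 0.05. fail to reject H0.

H = 1.9278, df = 3, p = 0.587520, fail to reject H0.


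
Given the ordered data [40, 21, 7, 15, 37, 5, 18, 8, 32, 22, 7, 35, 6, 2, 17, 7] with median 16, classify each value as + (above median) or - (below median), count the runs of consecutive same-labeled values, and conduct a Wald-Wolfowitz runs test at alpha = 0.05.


Step 1: Compute median = 16; label A = above, B = below.
Labels in order: AABBABABAABABBAB  (n_A = 8, n_B = 8)
Step 2: Count runs R = 12.
Step 3: Under H0 (random ordering), E[R] = 2*n_A*n_B/(n_A+n_B) + 1 = 2*8*8/16 + 1 = 9.0000.
        Var[R] = 2*n_A*n_B*(2*n_A*n_B - n_A - n_B) / ((n_A+n_B)^2 * (n_A+n_B-1)) = 14336/3840 = 3.7333.
        SD[R] = 1.9322.
Step 4: Continuity-corrected z = (R - 0.5 - E[R]) / SD[R] = (12 - 0.5 - 9.0000) / 1.9322 = 1.2939.
Step 5: Two-sided p-value via normal approximation = 2*(1 - Phi(|z|)) = 0.195709.
Step 6: alpha = 0.05. fail to reject H0.

R = 12, z = 1.2939, p = 0.195709, fail to reject H0.


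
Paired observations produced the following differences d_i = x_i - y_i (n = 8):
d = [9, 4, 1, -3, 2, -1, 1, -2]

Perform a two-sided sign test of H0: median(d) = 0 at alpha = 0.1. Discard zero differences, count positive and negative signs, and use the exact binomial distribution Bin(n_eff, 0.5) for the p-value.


Step 1: Discard zero differences. Original n = 8; n_eff = number of nonzero differences = 8.
Nonzero differences (with sign): +9, +4, +1, -3, +2, -1, +1, -2
Step 2: Count signs: positive = 5, negative = 3.
Step 3: Under H0: P(positive) = 0.5, so the number of positives S ~ Bin(8, 0.5).
Step 4: Two-sided exact p-value = sum of Bin(8,0.5) probabilities at or below the observed probability = 0.726562.
Step 5: alpha = 0.1. fail to reject H0.

n_eff = 8, pos = 5, neg = 3, p = 0.726562, fail to reject H0.


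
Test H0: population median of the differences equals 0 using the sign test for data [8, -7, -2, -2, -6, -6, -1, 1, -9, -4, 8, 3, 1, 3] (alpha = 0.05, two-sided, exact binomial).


Step 1: Discard zero differences. Original n = 14; n_eff = number of nonzero differences = 14.
Nonzero differences (with sign): +8, -7, -2, -2, -6, -6, -1, +1, -9, -4, +8, +3, +1, +3
Step 2: Count signs: positive = 6, negative = 8.
Step 3: Under H0: P(positive) = 0.5, so the number of positives S ~ Bin(14, 0.5).
Step 4: Two-sided exact p-value = sum of Bin(14,0.5) probabilities at or below the observed probability = 0.790527.
Step 5: alpha = 0.05. fail to reject H0.

n_eff = 14, pos = 6, neg = 8, p = 0.790527, fail to reject H0.


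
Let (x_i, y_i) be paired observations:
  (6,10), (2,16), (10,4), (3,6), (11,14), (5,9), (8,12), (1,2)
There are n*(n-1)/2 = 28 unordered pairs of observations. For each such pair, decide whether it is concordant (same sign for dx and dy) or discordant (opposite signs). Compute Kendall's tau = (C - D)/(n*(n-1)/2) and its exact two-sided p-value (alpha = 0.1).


Step 1: Enumerate the 28 unordered pairs (i,j) with i<j and classify each by sign(x_j-x_i) * sign(y_j-y_i).
  (1,2):dx=-4,dy=+6->D; (1,3):dx=+4,dy=-6->D; (1,4):dx=-3,dy=-4->C; (1,5):dx=+5,dy=+4->C
  (1,6):dx=-1,dy=-1->C; (1,7):dx=+2,dy=+2->C; (1,8):dx=-5,dy=-8->C; (2,3):dx=+8,dy=-12->D
  (2,4):dx=+1,dy=-10->D; (2,5):dx=+9,dy=-2->D; (2,6):dx=+3,dy=-7->D; (2,7):dx=+6,dy=-4->D
  (2,8):dx=-1,dy=-14->C; (3,4):dx=-7,dy=+2->D; (3,5):dx=+1,dy=+10->C; (3,6):dx=-5,dy=+5->D
  (3,7):dx=-2,dy=+8->D; (3,8):dx=-9,dy=-2->C; (4,5):dx=+8,dy=+8->C; (4,6):dx=+2,dy=+3->C
  (4,7):dx=+5,dy=+6->C; (4,8):dx=-2,dy=-4->C; (5,6):dx=-6,dy=-5->C; (5,7):dx=-3,dy=-2->C
  (5,8):dx=-10,dy=-12->C; (6,7):dx=+3,dy=+3->C; (6,8):dx=-4,dy=-7->C; (7,8):dx=-7,dy=-10->C
Step 2: C = 18, D = 10, total pairs = 28.
Step 3: tau = (C - D)/(n(n-1)/2) = (18 - 10)/28 = 0.285714.
Step 4: Exact two-sided p-value (enumerate n! = 40320 permutations of y under H0): p = 0.398760.
Step 5: alpha = 0.1. fail to reject H0.

tau_b = 0.2857 (C=18, D=10), p = 0.398760, fail to reject H0.


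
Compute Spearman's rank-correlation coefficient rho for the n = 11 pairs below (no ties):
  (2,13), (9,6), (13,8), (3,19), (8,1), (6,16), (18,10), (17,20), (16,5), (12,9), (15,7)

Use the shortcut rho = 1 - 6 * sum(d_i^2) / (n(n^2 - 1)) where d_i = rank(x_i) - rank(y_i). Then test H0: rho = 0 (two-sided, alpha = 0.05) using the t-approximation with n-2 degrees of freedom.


Step 1: Rank x and y separately (midranks; no ties here).
rank(x): 2->1, 9->5, 13->7, 3->2, 8->4, 6->3, 18->11, 17->10, 16->9, 12->6, 15->8
rank(y): 13->8, 6->3, 8->5, 19->10, 1->1, 16->9, 10->7, 20->11, 5->2, 9->6, 7->4
Step 2: d_i = R_x(i) - R_y(i); compute d_i^2.
  (1-8)^2=49, (5-3)^2=4, (7-5)^2=4, (2-10)^2=64, (4-1)^2=9, (3-9)^2=36, (11-7)^2=16, (10-11)^2=1, (9-2)^2=49, (6-6)^2=0, (8-4)^2=16
sum(d^2) = 248.
Step 3: rho = 1 - 6*248 / (11*(11^2 - 1)) = 1 - 1488/1320 = -0.127273.
Step 4: Under H0, t = rho * sqrt((n-2)/(1-rho^2)) = -0.3849 ~ t(9).
Step 5: Two-sided p-value from the t-distribution with 9 df = 0.709215.
Step 6: alpha = 0.05. fail to reject H0.

rho = -0.1273, p = 0.709215, fail to reject H0 at alpha = 0.05.


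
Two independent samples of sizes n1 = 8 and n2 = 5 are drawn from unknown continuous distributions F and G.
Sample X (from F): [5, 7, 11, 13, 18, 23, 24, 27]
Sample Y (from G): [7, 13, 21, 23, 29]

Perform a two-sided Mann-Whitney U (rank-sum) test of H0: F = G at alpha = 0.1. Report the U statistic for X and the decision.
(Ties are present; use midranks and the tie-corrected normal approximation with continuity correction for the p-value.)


Step 1: Combine and sort all 13 observations; assign midranks.
sorted (value, group): (5,X), (7,X), (7,Y), (11,X), (13,X), (13,Y), (18,X), (21,Y), (23,X), (23,Y), (24,X), (27,X), (29,Y)
ranks: 5->1, 7->2.5, 7->2.5, 11->4, 13->5.5, 13->5.5, 18->7, 21->8, 23->9.5, 23->9.5, 24->11, 27->12, 29->13
Step 2: Rank sum for X: R1 = 1 + 2.5 + 4 + 5.5 + 7 + 9.5 + 11 + 12 = 52.5.
Step 3: U_X = R1 - n1(n1+1)/2 = 52.5 - 8*9/2 = 52.5 - 36 = 16.5.
       U_Y = n1*n2 - U_X = 40 - 16.5 = 23.5.
Step 4: Ties are present, so use the tie-corrected normal approximation (with continuity correction) for the p-value.
Step 5: p-value = 0.659230; compare to alpha = 0.1. fail to reject H0.

U_X = 16.5, p = 0.659230, fail to reject H0 at alpha = 0.1.


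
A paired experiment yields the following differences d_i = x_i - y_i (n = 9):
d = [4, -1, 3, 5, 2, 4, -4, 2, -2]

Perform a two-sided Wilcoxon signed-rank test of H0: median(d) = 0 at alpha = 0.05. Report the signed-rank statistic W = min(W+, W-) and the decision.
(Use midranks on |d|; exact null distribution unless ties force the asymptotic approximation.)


Step 1: Drop any zero differences (none here) and take |d_i|.
|d| = [4, 1, 3, 5, 2, 4, 4, 2, 2]
Step 2: Midrank |d_i| (ties get averaged ranks).
ranks: |4|->7, |1|->1, |3|->5, |5|->9, |2|->3, |4|->7, |4|->7, |2|->3, |2|->3
Step 3: Attach original signs; sum ranks with positive sign and with negative sign.
W+ = 7 + 5 + 9 + 3 + 7 + 3 = 34
W- = 1 + 7 + 3 = 11
(Check: W+ + W- = 45 should equal n(n+1)/2 = 45.)
Step 4: Test statistic W = min(W+, W-) = 11.
Step 5: Ties in |d|, so use the tie-corrected normal approximation.
        E[W] = n(n+1)/4 = 9*10/4 = 22.5.
        Tie groups: |d|=2 (t=3), |d|=4 (t=3); sum(t^3 - t) = 48.
        Var[W] = n(n+1)(2n+1)/24 - sum(t^3-t)/48 = 1710/24 - 48/48 = 70.25.
        z = (W - E[W]) / sqrt(Var[W]) = (11 - 22.5) / 8.3815 = -1.3721.
        Two-sided p = 2*Phi(z) = 0.170043.
Step 6: alpha = 0.05. fail to reject H0.

W+ = 34, W- = 11, W = min = 11, p = 0.170043, fail to reject H0.


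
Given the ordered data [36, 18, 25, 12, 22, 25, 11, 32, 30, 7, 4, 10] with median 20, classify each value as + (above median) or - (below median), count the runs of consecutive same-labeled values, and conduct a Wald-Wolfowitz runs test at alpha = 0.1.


Step 1: Compute median = 20; label A = above, B = below.
Labels in order: ABABAABAABBB  (n_A = 6, n_B = 6)
Step 2: Count runs R = 8.
Step 3: Under H0 (random ordering), E[R] = 2*n_A*n_B/(n_A+n_B) + 1 = 2*6*6/12 + 1 = 7.0000.
        Var[R] = 2*n_A*n_B*(2*n_A*n_B - n_A - n_B) / ((n_A+n_B)^2 * (n_A+n_B-1)) = 4320/1584 = 2.7273.
        SD[R] = 1.6514.
Step 4: Continuity-corrected z = (R - 0.5 - E[R]) / SD[R] = (8 - 0.5 - 7.0000) / 1.6514 = 0.3028.
Step 5: Two-sided p-value via normal approximation = 2*(1 - Phi(|z|)) = 0.762069.
Step 6: alpha = 0.1. fail to reject H0.

R = 8, z = 0.3028, p = 0.762069, fail to reject H0.


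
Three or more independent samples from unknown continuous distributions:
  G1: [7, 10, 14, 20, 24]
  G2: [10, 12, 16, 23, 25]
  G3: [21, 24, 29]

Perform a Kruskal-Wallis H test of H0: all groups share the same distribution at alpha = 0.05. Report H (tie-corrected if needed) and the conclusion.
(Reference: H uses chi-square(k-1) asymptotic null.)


Step 1: Combine all N = 13 observations and assign midranks.
sorted (value, group, rank): (7,G1,1), (10,G1,2.5), (10,G2,2.5), (12,G2,4), (14,G1,5), (16,G2,6), (20,G1,7), (21,G3,8), (23,G2,9), (24,G1,10.5), (24,G3,10.5), (25,G2,12), (29,G3,13)
Step 2: Sum ranks within each group.
R_1 = 26 (n_1 = 5)
R_2 = 33.5 (n_2 = 5)
R_3 = 31.5 (n_3 = 3)
Step 3: H = 12/(N(N+1)) * sum(R_i^2/n_i) - 3(N+1)
     = 12/(13*14) * (26^2/5 + 33.5^2/5 + 31.5^2/3) - 3*14
     = 0.065934 * 690.4 - 42
     = 3.520879.
Step 4: Ties present; correction factor C = 1 - 12/(13^3 - 13) = 0.994505. Corrected H = 3.520879 / 0.994505 = 3.540331.
Step 5: Under H0, H ~ chi^2(2); p-value = 0.170305.
Step 6: alpha = 0.05. fail to reject H0.

H = 3.5403, df = 2, p = 0.170305, fail to reject H0.


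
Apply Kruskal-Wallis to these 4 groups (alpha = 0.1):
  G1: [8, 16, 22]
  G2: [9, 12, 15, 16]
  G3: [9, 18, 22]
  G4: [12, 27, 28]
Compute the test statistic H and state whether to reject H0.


Step 1: Combine all N = 13 observations and assign midranks.
sorted (value, group, rank): (8,G1,1), (9,G2,2.5), (9,G3,2.5), (12,G2,4.5), (12,G4,4.5), (15,G2,6), (16,G1,7.5), (16,G2,7.5), (18,G3,9), (22,G1,10.5), (22,G3,10.5), (27,G4,12), (28,G4,13)
Step 2: Sum ranks within each group.
R_1 = 19 (n_1 = 3)
R_2 = 20.5 (n_2 = 4)
R_3 = 22 (n_3 = 3)
R_4 = 29.5 (n_4 = 3)
Step 3: H = 12/(N(N+1)) * sum(R_i^2/n_i) - 3(N+1)
     = 12/(13*14) * (19^2/3 + 20.5^2/4 + 22^2/3 + 29.5^2/3) - 3*14
     = 0.065934 * 676.812 - 42
     = 2.625000.
Step 4: Ties present; correction factor C = 1 - 24/(13^3 - 13) = 0.989011. Corrected H = 2.625000 / 0.989011 = 2.654167.
Step 5: Under H0, H ~ chi^2(3); p-value = 0.448072.
Step 6: alpha = 0.1. fail to reject H0.

H = 2.6542, df = 3, p = 0.448072, fail to reject H0.


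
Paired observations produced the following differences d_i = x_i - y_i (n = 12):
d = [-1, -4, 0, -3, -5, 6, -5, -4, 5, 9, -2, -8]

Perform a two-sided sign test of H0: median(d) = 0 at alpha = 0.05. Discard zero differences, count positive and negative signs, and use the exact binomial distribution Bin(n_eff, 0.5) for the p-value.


Step 1: Discard zero differences. Original n = 12; n_eff = number of nonzero differences = 11.
Nonzero differences (with sign): -1, -4, -3, -5, +6, -5, -4, +5, +9, -2, -8
Step 2: Count signs: positive = 3, negative = 8.
Step 3: Under H0: P(positive) = 0.5, so the number of positives S ~ Bin(11, 0.5).
Step 4: Two-sided exact p-value = sum of Bin(11,0.5) probabilities at or below the observed probability = 0.226562.
Step 5: alpha = 0.05. fail to reject H0.

n_eff = 11, pos = 3, neg = 8, p = 0.226562, fail to reject H0.


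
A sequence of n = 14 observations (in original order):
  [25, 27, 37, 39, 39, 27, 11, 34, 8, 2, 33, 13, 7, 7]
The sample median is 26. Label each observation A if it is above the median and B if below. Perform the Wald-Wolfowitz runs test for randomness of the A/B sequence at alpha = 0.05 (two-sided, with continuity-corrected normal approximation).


Step 1: Compute median = 26; label A = above, B = below.
Labels in order: BAAAAABABBABBB  (n_A = 7, n_B = 7)
Step 2: Count runs R = 7.
Step 3: Under H0 (random ordering), E[R] = 2*n_A*n_B/(n_A+n_B) + 1 = 2*7*7/14 + 1 = 8.0000.
        Var[R] = 2*n_A*n_B*(2*n_A*n_B - n_A - n_B) / ((n_A+n_B)^2 * (n_A+n_B-1)) = 8232/2548 = 3.2308.
        SD[R] = 1.7974.
Step 4: Continuity-corrected z = (R + 0.5 - E[R]) / SD[R] = (7 + 0.5 - 8.0000) / 1.7974 = -0.2782.
Step 5: Two-sided p-value via normal approximation = 2*(1 - Phi(|z|)) = 0.780879.
Step 6: alpha = 0.05. fail to reject H0.

R = 7, z = -0.2782, p = 0.780879, fail to reject H0.


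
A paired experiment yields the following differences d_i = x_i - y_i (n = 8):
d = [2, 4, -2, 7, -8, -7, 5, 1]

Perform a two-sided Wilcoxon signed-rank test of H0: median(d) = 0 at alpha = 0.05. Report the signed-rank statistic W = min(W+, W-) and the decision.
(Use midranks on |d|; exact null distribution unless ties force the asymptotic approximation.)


Step 1: Drop any zero differences (none here) and take |d_i|.
|d| = [2, 4, 2, 7, 8, 7, 5, 1]
Step 2: Midrank |d_i| (ties get averaged ranks).
ranks: |2|->2.5, |4|->4, |2|->2.5, |7|->6.5, |8|->8, |7|->6.5, |5|->5, |1|->1
Step 3: Attach original signs; sum ranks with positive sign and with negative sign.
W+ = 2.5 + 4 + 6.5 + 5 + 1 = 19
W- = 2.5 + 8 + 6.5 = 17
(Check: W+ + W- = 36 should equal n(n+1)/2 = 36.)
Step 4: Test statistic W = min(W+, W-) = 17.
Step 5: Ties in |d|, so use the tie-corrected normal approximation.
        E[W] = n(n+1)/4 = 8*9/4 = 18.
        Tie groups: |d|=2 (t=2), |d|=7 (t=2); sum(t^3 - t) = 12.
        Var[W] = n(n+1)(2n+1)/24 - sum(t^3-t)/48 = 1224/24 - 12/48 = 50.75.
        z = (W - E[W]) / sqrt(Var[W]) = (17 - 18) / 7.1239 = -0.1404.
        Two-sided p = 2*Phi(z) = 0.888366.
Step 6: alpha = 0.05. fail to reject H0.

W+ = 19, W- = 17, W = min = 17, p = 0.888366, fail to reject H0.


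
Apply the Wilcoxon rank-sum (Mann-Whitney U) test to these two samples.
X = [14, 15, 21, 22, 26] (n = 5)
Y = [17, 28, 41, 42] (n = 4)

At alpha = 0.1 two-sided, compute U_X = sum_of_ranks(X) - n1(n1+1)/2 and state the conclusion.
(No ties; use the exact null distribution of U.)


Step 1: Combine and sort all 9 observations; assign midranks.
sorted (value, group): (14,X), (15,X), (17,Y), (21,X), (22,X), (26,X), (28,Y), (41,Y), (42,Y)
ranks: 14->1, 15->2, 17->3, 21->4, 22->5, 26->6, 28->7, 41->8, 42->9
Step 2: Rank sum for X: R1 = 1 + 2 + 4 + 5 + 6 = 18.
Step 3: U_X = R1 - n1(n1+1)/2 = 18 - 5*6/2 = 18 - 15 = 3.
       U_Y = n1*n2 - U_X = 20 - 3 = 17.
Step 4: No ties, so the exact null distribution of U (based on enumerating the C(9,5) = 126 equally likely rank assignments) gives the two-sided p-value.
Step 5: p-value = 0.111111; compare to alpha = 0.1. fail to reject H0.

U_X = 3, p = 0.111111, fail to reject H0 at alpha = 0.1.


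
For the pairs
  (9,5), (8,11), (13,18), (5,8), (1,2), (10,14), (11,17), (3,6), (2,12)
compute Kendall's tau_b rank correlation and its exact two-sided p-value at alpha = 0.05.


Step 1: Enumerate the 36 unordered pairs (i,j) with i<j and classify each by sign(x_j-x_i) * sign(y_j-y_i).
  (1,2):dx=-1,dy=+6->D; (1,3):dx=+4,dy=+13->C; (1,4):dx=-4,dy=+3->D; (1,5):dx=-8,dy=-3->C
  (1,6):dx=+1,dy=+9->C; (1,7):dx=+2,dy=+12->C; (1,8):dx=-6,dy=+1->D; (1,9):dx=-7,dy=+7->D
  (2,3):dx=+5,dy=+7->C; (2,4):dx=-3,dy=-3->C; (2,5):dx=-7,dy=-9->C; (2,6):dx=+2,dy=+3->C
  (2,7):dx=+3,dy=+6->C; (2,8):dx=-5,dy=-5->C; (2,9):dx=-6,dy=+1->D; (3,4):dx=-8,dy=-10->C
  (3,5):dx=-12,dy=-16->C; (3,6):dx=-3,dy=-4->C; (3,7):dx=-2,dy=-1->C; (3,8):dx=-10,dy=-12->C
  (3,9):dx=-11,dy=-6->C; (4,5):dx=-4,dy=-6->C; (4,6):dx=+5,dy=+6->C; (4,7):dx=+6,dy=+9->C
  (4,8):dx=-2,dy=-2->C; (4,9):dx=-3,dy=+4->D; (5,6):dx=+9,dy=+12->C; (5,7):dx=+10,dy=+15->C
  (5,8):dx=+2,dy=+4->C; (5,9):dx=+1,dy=+10->C; (6,7):dx=+1,dy=+3->C; (6,8):dx=-7,dy=-8->C
  (6,9):dx=-8,dy=-2->C; (7,8):dx=-8,dy=-11->C; (7,9):dx=-9,dy=-5->C; (8,9):dx=-1,dy=+6->D
Step 2: C = 29, D = 7, total pairs = 36.
Step 3: tau = (C - D)/(n(n-1)/2) = (29 - 7)/36 = 0.611111.
Step 4: Exact two-sided p-value (enumerate n! = 362880 permutations of y under H0): p = 0.024741.
Step 5: alpha = 0.05. reject H0.

tau_b = 0.6111 (C=29, D=7), p = 0.024741, reject H0.


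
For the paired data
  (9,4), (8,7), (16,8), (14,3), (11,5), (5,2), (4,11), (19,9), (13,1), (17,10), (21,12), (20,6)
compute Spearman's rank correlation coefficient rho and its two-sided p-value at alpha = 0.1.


Step 1: Rank x and y separately (midranks; no ties here).
rank(x): 9->4, 8->3, 16->8, 14->7, 11->5, 5->2, 4->1, 19->10, 13->6, 17->9, 21->12, 20->11
rank(y): 4->4, 7->7, 8->8, 3->3, 5->5, 2->2, 11->11, 9->9, 1->1, 10->10, 12->12, 6->6
Step 2: d_i = R_x(i) - R_y(i); compute d_i^2.
  (4-4)^2=0, (3-7)^2=16, (8-8)^2=0, (7-3)^2=16, (5-5)^2=0, (2-2)^2=0, (1-11)^2=100, (10-9)^2=1, (6-1)^2=25, (9-10)^2=1, (12-12)^2=0, (11-6)^2=25
sum(d^2) = 184.
Step 3: rho = 1 - 6*184 / (12*(12^2 - 1)) = 1 - 1104/1716 = 0.356643.
Step 4: Under H0, t = rho * sqrt((n-2)/(1-rho^2)) = 1.2072 ~ t(10).
Step 5: Two-sided p-value from the t-distribution with 10 df = 0.255138.
Step 6: alpha = 0.1. fail to reject H0.

rho = 0.3566, p = 0.255138, fail to reject H0 at alpha = 0.1.


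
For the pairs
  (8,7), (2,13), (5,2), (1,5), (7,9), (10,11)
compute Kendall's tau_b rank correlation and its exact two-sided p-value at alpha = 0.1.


Step 1: Enumerate the 15 unordered pairs (i,j) with i<j and classify each by sign(x_j-x_i) * sign(y_j-y_i).
  (1,2):dx=-6,dy=+6->D; (1,3):dx=-3,dy=-5->C; (1,4):dx=-7,dy=-2->C; (1,5):dx=-1,dy=+2->D
  (1,6):dx=+2,dy=+4->C; (2,3):dx=+3,dy=-11->D; (2,4):dx=-1,dy=-8->C; (2,5):dx=+5,dy=-4->D
  (2,6):dx=+8,dy=-2->D; (3,4):dx=-4,dy=+3->D; (3,5):dx=+2,dy=+7->C; (3,6):dx=+5,dy=+9->C
  (4,5):dx=+6,dy=+4->C; (4,6):dx=+9,dy=+6->C; (5,6):dx=+3,dy=+2->C
Step 2: C = 9, D = 6, total pairs = 15.
Step 3: tau = (C - D)/(n(n-1)/2) = (9 - 6)/15 = 0.200000.
Step 4: Exact two-sided p-value (enumerate n! = 720 permutations of y under H0): p = 0.719444.
Step 5: alpha = 0.1. fail to reject H0.

tau_b = 0.2000 (C=9, D=6), p = 0.719444, fail to reject H0.


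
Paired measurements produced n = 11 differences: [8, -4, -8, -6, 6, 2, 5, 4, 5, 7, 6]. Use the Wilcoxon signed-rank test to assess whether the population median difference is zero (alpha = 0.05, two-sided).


Step 1: Drop any zero differences (none here) and take |d_i|.
|d| = [8, 4, 8, 6, 6, 2, 5, 4, 5, 7, 6]
Step 2: Midrank |d_i| (ties get averaged ranks).
ranks: |8|->10.5, |4|->2.5, |8|->10.5, |6|->7, |6|->7, |2|->1, |5|->4.5, |4|->2.5, |5|->4.5, |7|->9, |6|->7
Step 3: Attach original signs; sum ranks with positive sign and with negative sign.
W+ = 10.5 + 7 + 1 + 4.5 + 2.5 + 4.5 + 9 + 7 = 46
W- = 2.5 + 10.5 + 7 = 20
(Check: W+ + W- = 66 should equal n(n+1)/2 = 66.)
Step 4: Test statistic W = min(W+, W-) = 20.
Step 5: Ties in |d|, so use the tie-corrected normal approximation.
        E[W] = n(n+1)/4 = 11*12/4 = 33.
        Tie groups: |d|=4 (t=2), |d|=5 (t=2), |d|=6 (t=3), |d|=8 (t=2); sum(t^3 - t) = 42.
        Var[W] = n(n+1)(2n+1)/24 - sum(t^3-t)/48 = 3036/24 - 42/48 = 125.625.
        z = (W - E[W]) / sqrt(Var[W]) = (20 - 33) / 11.2083 = -1.1599.
        Two-sided p = 2*Phi(z) = 0.246106.
Step 6: alpha = 0.05. fail to reject H0.

W+ = 46, W- = 20, W = min = 20, p = 0.246106, fail to reject H0.


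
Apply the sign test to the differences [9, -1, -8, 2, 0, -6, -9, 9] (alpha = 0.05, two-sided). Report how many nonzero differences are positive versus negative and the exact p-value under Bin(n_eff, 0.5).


Step 1: Discard zero differences. Original n = 8; n_eff = number of nonzero differences = 7.
Nonzero differences (with sign): +9, -1, -8, +2, -6, -9, +9
Step 2: Count signs: positive = 3, negative = 4.
Step 3: Under H0: P(positive) = 0.5, so the number of positives S ~ Bin(7, 0.5).
Step 4: Two-sided exact p-value = sum of Bin(7,0.5) probabilities at or below the observed probability = 1.000000.
Step 5: alpha = 0.05. fail to reject H0.

n_eff = 7, pos = 3, neg = 4, p = 1.000000, fail to reject H0.


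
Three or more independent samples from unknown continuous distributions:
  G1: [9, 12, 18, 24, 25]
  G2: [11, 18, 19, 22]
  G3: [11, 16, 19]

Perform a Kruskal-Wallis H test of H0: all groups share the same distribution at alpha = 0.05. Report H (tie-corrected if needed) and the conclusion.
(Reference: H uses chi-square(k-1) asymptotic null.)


Step 1: Combine all N = 12 observations and assign midranks.
sorted (value, group, rank): (9,G1,1), (11,G2,2.5), (11,G3,2.5), (12,G1,4), (16,G3,5), (18,G1,6.5), (18,G2,6.5), (19,G2,8.5), (19,G3,8.5), (22,G2,10), (24,G1,11), (25,G1,12)
Step 2: Sum ranks within each group.
R_1 = 34.5 (n_1 = 5)
R_2 = 27.5 (n_2 = 4)
R_3 = 16 (n_3 = 3)
Step 3: H = 12/(N(N+1)) * sum(R_i^2/n_i) - 3(N+1)
     = 12/(12*13) * (34.5^2/5 + 27.5^2/4 + 16^2/3) - 3*13
     = 0.076923 * 512.446 - 39
     = 0.418910.
Step 4: Ties present; correction factor C = 1 - 18/(12^3 - 12) = 0.989510. Corrected H = 0.418910 / 0.989510 = 0.423351.
Step 5: Under H0, H ~ chi^2(2); p-value = 0.809227.
Step 6: alpha = 0.05. fail to reject H0.

H = 0.4234, df = 2, p = 0.809227, fail to reject H0.


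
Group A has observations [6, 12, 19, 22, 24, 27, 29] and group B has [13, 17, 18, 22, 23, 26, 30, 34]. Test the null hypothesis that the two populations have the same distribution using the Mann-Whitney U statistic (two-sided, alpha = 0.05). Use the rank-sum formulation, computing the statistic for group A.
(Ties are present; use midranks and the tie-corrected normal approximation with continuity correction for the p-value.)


Step 1: Combine and sort all 15 observations; assign midranks.
sorted (value, group): (6,X), (12,X), (13,Y), (17,Y), (18,Y), (19,X), (22,X), (22,Y), (23,Y), (24,X), (26,Y), (27,X), (29,X), (30,Y), (34,Y)
ranks: 6->1, 12->2, 13->3, 17->4, 18->5, 19->6, 22->7.5, 22->7.5, 23->9, 24->10, 26->11, 27->12, 29->13, 30->14, 34->15
Step 2: Rank sum for X: R1 = 1 + 2 + 6 + 7.5 + 10 + 12 + 13 = 51.5.
Step 3: U_X = R1 - n1(n1+1)/2 = 51.5 - 7*8/2 = 51.5 - 28 = 23.5.
       U_Y = n1*n2 - U_X = 56 - 23.5 = 32.5.
Step 4: Ties are present, so use the tie-corrected normal approximation (with continuity correction) for the p-value.
Step 5: p-value = 0.643132; compare to alpha = 0.05. fail to reject H0.

U_X = 23.5, p = 0.643132, fail to reject H0 at alpha = 0.05.


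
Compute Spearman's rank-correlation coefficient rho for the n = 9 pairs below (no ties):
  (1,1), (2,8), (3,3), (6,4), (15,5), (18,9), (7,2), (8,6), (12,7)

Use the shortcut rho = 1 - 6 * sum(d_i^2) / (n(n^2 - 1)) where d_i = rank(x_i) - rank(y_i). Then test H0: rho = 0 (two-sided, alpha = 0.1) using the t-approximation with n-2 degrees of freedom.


Step 1: Rank x and y separately (midranks; no ties here).
rank(x): 1->1, 2->2, 3->3, 6->4, 15->8, 18->9, 7->5, 8->6, 12->7
rank(y): 1->1, 8->8, 3->3, 4->4, 5->5, 9->9, 2->2, 6->6, 7->7
Step 2: d_i = R_x(i) - R_y(i); compute d_i^2.
  (1-1)^2=0, (2-8)^2=36, (3-3)^2=0, (4-4)^2=0, (8-5)^2=9, (9-9)^2=0, (5-2)^2=9, (6-6)^2=0, (7-7)^2=0
sum(d^2) = 54.
Step 3: rho = 1 - 6*54 / (9*(9^2 - 1)) = 1 - 324/720 = 0.550000.
Step 4: Under H0, t = rho * sqrt((n-2)/(1-rho^2)) = 1.7424 ~ t(7).
Step 5: Two-sided p-value from the t-distribution with 7 df = 0.124977.
Step 6: alpha = 0.1. fail to reject H0.

rho = 0.5500, p = 0.124977, fail to reject H0 at alpha = 0.1.


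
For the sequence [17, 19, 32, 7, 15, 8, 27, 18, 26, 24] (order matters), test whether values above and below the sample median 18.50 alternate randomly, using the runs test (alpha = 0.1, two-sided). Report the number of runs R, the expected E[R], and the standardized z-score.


Step 1: Compute median = 18.50; label A = above, B = below.
Labels in order: BAABBBABAA  (n_A = 5, n_B = 5)
Step 2: Count runs R = 6.
Step 3: Under H0 (random ordering), E[R] = 2*n_A*n_B/(n_A+n_B) + 1 = 2*5*5/10 + 1 = 6.0000.
        Var[R] = 2*n_A*n_B*(2*n_A*n_B - n_A - n_B) / ((n_A+n_B)^2 * (n_A+n_B-1)) = 2000/900 = 2.2222.
        SD[R] = 1.4907.
Step 4: R = E[R], so z = 0 with no continuity correction.
Step 5: Two-sided p-value via normal approximation = 2*(1 - Phi(|z|)) = 1.000000.
Step 6: alpha = 0.1. fail to reject H0.

R = 6, z = 0.0000, p = 1.000000, fail to reject H0.


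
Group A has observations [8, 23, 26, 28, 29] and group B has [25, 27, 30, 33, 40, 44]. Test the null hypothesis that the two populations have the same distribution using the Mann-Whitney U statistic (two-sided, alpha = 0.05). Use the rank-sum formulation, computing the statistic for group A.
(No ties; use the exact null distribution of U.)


Step 1: Combine and sort all 11 observations; assign midranks.
sorted (value, group): (8,X), (23,X), (25,Y), (26,X), (27,Y), (28,X), (29,X), (30,Y), (33,Y), (40,Y), (44,Y)
ranks: 8->1, 23->2, 25->3, 26->4, 27->5, 28->6, 29->7, 30->8, 33->9, 40->10, 44->11
Step 2: Rank sum for X: R1 = 1 + 2 + 4 + 6 + 7 = 20.
Step 3: U_X = R1 - n1(n1+1)/2 = 20 - 5*6/2 = 20 - 15 = 5.
       U_Y = n1*n2 - U_X = 30 - 5 = 25.
Step 4: No ties, so the exact null distribution of U (based on enumerating the C(11,5) = 462 equally likely rank assignments) gives the two-sided p-value.
Step 5: p-value = 0.082251; compare to alpha = 0.05. fail to reject H0.

U_X = 5, p = 0.082251, fail to reject H0 at alpha = 0.05.


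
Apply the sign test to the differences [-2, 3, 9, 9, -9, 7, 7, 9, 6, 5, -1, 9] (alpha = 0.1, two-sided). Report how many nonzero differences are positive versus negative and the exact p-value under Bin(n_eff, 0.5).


Step 1: Discard zero differences. Original n = 12; n_eff = number of nonzero differences = 12.
Nonzero differences (with sign): -2, +3, +9, +9, -9, +7, +7, +9, +6, +5, -1, +9
Step 2: Count signs: positive = 9, negative = 3.
Step 3: Under H0: P(positive) = 0.5, so the number of positives S ~ Bin(12, 0.5).
Step 4: Two-sided exact p-value = sum of Bin(12,0.5) probabilities at or below the observed probability = 0.145996.
Step 5: alpha = 0.1. fail to reject H0.

n_eff = 12, pos = 9, neg = 3, p = 0.145996, fail to reject H0.


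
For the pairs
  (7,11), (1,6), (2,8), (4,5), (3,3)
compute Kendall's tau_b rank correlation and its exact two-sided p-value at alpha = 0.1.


Step 1: Enumerate the 10 unordered pairs (i,j) with i<j and classify each by sign(x_j-x_i) * sign(y_j-y_i).
  (1,2):dx=-6,dy=-5->C; (1,3):dx=-5,dy=-3->C; (1,4):dx=-3,dy=-6->C; (1,5):dx=-4,dy=-8->C
  (2,3):dx=+1,dy=+2->C; (2,4):dx=+3,dy=-1->D; (2,5):dx=+2,dy=-3->D; (3,4):dx=+2,dy=-3->D
  (3,5):dx=+1,dy=-5->D; (4,5):dx=-1,dy=-2->C
Step 2: C = 6, D = 4, total pairs = 10.
Step 3: tau = (C - D)/(n(n-1)/2) = (6 - 4)/10 = 0.200000.
Step 4: Exact two-sided p-value (enumerate n! = 120 permutations of y under H0): p = 0.816667.
Step 5: alpha = 0.1. fail to reject H0.

tau_b = 0.2000 (C=6, D=4), p = 0.816667, fail to reject H0.


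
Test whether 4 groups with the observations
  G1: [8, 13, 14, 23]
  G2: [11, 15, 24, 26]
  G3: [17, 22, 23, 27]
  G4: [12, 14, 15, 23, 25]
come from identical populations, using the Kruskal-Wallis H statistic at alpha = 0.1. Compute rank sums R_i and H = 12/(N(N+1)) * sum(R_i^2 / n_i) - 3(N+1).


Step 1: Combine all N = 17 observations and assign midranks.
sorted (value, group, rank): (8,G1,1), (11,G2,2), (12,G4,3), (13,G1,4), (14,G1,5.5), (14,G4,5.5), (15,G2,7.5), (15,G4,7.5), (17,G3,9), (22,G3,10), (23,G1,12), (23,G3,12), (23,G4,12), (24,G2,14), (25,G4,15), (26,G2,16), (27,G3,17)
Step 2: Sum ranks within each group.
R_1 = 22.5 (n_1 = 4)
R_2 = 39.5 (n_2 = 4)
R_3 = 48 (n_3 = 4)
R_4 = 43 (n_4 = 5)
Step 3: H = 12/(N(N+1)) * sum(R_i^2/n_i) - 3(N+1)
     = 12/(17*18) * (22.5^2/4 + 39.5^2/4 + 48^2/4 + 43^2/5) - 3*18
     = 0.039216 * 1462.42 - 54
     = 3.350000.
Step 4: Ties present; correction factor C = 1 - 36/(17^3 - 17) = 0.992647. Corrected H = 3.350000 / 0.992647 = 3.374815.
Step 5: Under H0, H ~ chi^2(3); p-value = 0.337365.
Step 6: alpha = 0.1. fail to reject H0.

H = 3.3748, df = 3, p = 0.337365, fail to reject H0.


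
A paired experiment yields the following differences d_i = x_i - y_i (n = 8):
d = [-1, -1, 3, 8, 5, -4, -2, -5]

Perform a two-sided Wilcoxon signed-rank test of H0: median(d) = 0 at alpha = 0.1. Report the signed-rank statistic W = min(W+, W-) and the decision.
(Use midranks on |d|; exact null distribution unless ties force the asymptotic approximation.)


Step 1: Drop any zero differences (none here) and take |d_i|.
|d| = [1, 1, 3, 8, 5, 4, 2, 5]
Step 2: Midrank |d_i| (ties get averaged ranks).
ranks: |1|->1.5, |1|->1.5, |3|->4, |8|->8, |5|->6.5, |4|->5, |2|->3, |5|->6.5
Step 3: Attach original signs; sum ranks with positive sign and with negative sign.
W+ = 4 + 8 + 6.5 = 18.5
W- = 1.5 + 1.5 + 5 + 3 + 6.5 = 17.5
(Check: W+ + W- = 36 should equal n(n+1)/2 = 36.)
Step 4: Test statistic W = min(W+, W-) = 17.5.
Step 5: Ties in |d|, so use the tie-corrected normal approximation.
        E[W] = n(n+1)/4 = 8*9/4 = 18.
        Tie groups: |d|=1 (t=2), |d|=5 (t=2); sum(t^3 - t) = 12.
        Var[W] = n(n+1)(2n+1)/24 - sum(t^3-t)/48 = 1224/24 - 12/48 = 50.75.
        z = (W - E[W]) / sqrt(Var[W]) = (17.5 - 18) / 7.1239 = -0.0702.
        Two-sided p = 2*Phi(z) = 0.944045.
Step 6: alpha = 0.1. fail to reject H0.

W+ = 18.5, W- = 17.5, W = min = 17.5, p = 0.944045, fail to reject H0.


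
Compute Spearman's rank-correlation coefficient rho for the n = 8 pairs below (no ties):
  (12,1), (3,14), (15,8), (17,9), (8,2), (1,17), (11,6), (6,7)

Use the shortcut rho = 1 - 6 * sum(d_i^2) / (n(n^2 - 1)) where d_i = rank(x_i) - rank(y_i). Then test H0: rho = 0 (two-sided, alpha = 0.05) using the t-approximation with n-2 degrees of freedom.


Step 1: Rank x and y separately (midranks; no ties here).
rank(x): 12->6, 3->2, 15->7, 17->8, 8->4, 1->1, 11->5, 6->3
rank(y): 1->1, 14->7, 8->5, 9->6, 2->2, 17->8, 6->3, 7->4
Step 2: d_i = R_x(i) - R_y(i); compute d_i^2.
  (6-1)^2=25, (2-7)^2=25, (7-5)^2=4, (8-6)^2=4, (4-2)^2=4, (1-8)^2=49, (5-3)^2=4, (3-4)^2=1
sum(d^2) = 116.
Step 3: rho = 1 - 6*116 / (8*(8^2 - 1)) = 1 - 696/504 = -0.380952.
Step 4: Under H0, t = rho * sqrt((n-2)/(1-rho^2)) = -1.0092 ~ t(6).
Step 5: Two-sided p-value from the t-distribution with 6 df = 0.351813.
Step 6: alpha = 0.05. fail to reject H0.

rho = -0.3810, p = 0.351813, fail to reject H0 at alpha = 0.05.


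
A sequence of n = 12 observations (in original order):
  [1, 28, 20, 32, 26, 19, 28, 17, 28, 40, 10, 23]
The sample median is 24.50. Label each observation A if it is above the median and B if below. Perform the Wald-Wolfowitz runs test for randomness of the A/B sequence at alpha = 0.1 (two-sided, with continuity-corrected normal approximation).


Step 1: Compute median = 24.50; label A = above, B = below.
Labels in order: BABAABABAABB  (n_A = 6, n_B = 6)
Step 2: Count runs R = 9.
Step 3: Under H0 (random ordering), E[R] = 2*n_A*n_B/(n_A+n_B) + 1 = 2*6*6/12 + 1 = 7.0000.
        Var[R] = 2*n_A*n_B*(2*n_A*n_B - n_A - n_B) / ((n_A+n_B)^2 * (n_A+n_B-1)) = 4320/1584 = 2.7273.
        SD[R] = 1.6514.
Step 4: Continuity-corrected z = (R - 0.5 - E[R]) / SD[R] = (9 - 0.5 - 7.0000) / 1.6514 = 0.9083.
Step 5: Two-sided p-value via normal approximation = 2*(1 - Phi(|z|)) = 0.363722.
Step 6: alpha = 0.1. fail to reject H0.

R = 9, z = 0.9083, p = 0.363722, fail to reject H0.


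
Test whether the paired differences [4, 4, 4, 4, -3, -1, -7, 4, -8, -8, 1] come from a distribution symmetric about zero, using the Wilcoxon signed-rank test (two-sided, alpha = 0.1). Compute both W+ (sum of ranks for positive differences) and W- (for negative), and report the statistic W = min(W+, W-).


Step 1: Drop any zero differences (none here) and take |d_i|.
|d| = [4, 4, 4, 4, 3, 1, 7, 4, 8, 8, 1]
Step 2: Midrank |d_i| (ties get averaged ranks).
ranks: |4|->6, |4|->6, |4|->6, |4|->6, |3|->3, |1|->1.5, |7|->9, |4|->6, |8|->10.5, |8|->10.5, |1|->1.5
Step 3: Attach original signs; sum ranks with positive sign and with negative sign.
W+ = 6 + 6 + 6 + 6 + 6 + 1.5 = 31.5
W- = 3 + 1.5 + 9 + 10.5 + 10.5 = 34.5
(Check: W+ + W- = 66 should equal n(n+1)/2 = 66.)
Step 4: Test statistic W = min(W+, W-) = 31.5.
Step 5: Ties in |d|, so use the tie-corrected normal approximation.
        E[W] = n(n+1)/4 = 11*12/4 = 33.
        Tie groups: |d|=1 (t=2), |d|=4 (t=5), |d|=8 (t=2); sum(t^3 - t) = 132.
        Var[W] = n(n+1)(2n+1)/24 - sum(t^3-t)/48 = 3036/24 - 132/48 = 123.75.
        z = (W - E[W]) / sqrt(Var[W]) = (31.5 - 33) / 11.1243 = -0.1348.
        Two-sided p = 2*Phi(z) = 0.892738.
Step 6: alpha = 0.1. fail to reject H0.

W+ = 31.5, W- = 34.5, W = min = 31.5, p = 0.892738, fail to reject H0.


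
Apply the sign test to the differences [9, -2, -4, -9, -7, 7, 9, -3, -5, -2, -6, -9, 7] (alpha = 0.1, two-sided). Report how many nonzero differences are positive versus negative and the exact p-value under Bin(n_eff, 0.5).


Step 1: Discard zero differences. Original n = 13; n_eff = number of nonzero differences = 13.
Nonzero differences (with sign): +9, -2, -4, -9, -7, +7, +9, -3, -5, -2, -6, -9, +7
Step 2: Count signs: positive = 4, negative = 9.
Step 3: Under H0: P(positive) = 0.5, so the number of positives S ~ Bin(13, 0.5).
Step 4: Two-sided exact p-value = sum of Bin(13,0.5) probabilities at or below the observed probability = 0.266846.
Step 5: alpha = 0.1. fail to reject H0.

n_eff = 13, pos = 4, neg = 9, p = 0.266846, fail to reject H0.


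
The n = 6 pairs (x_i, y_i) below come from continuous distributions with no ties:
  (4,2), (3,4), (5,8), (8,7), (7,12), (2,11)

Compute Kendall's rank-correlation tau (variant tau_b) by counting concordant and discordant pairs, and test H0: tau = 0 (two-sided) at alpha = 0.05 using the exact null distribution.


Step 1: Enumerate the 15 unordered pairs (i,j) with i<j and classify each by sign(x_j-x_i) * sign(y_j-y_i).
  (1,2):dx=-1,dy=+2->D; (1,3):dx=+1,dy=+6->C; (1,4):dx=+4,dy=+5->C; (1,5):dx=+3,dy=+10->C
  (1,6):dx=-2,dy=+9->D; (2,3):dx=+2,dy=+4->C; (2,4):dx=+5,dy=+3->C; (2,5):dx=+4,dy=+8->C
  (2,6):dx=-1,dy=+7->D; (3,4):dx=+3,dy=-1->D; (3,5):dx=+2,dy=+4->C; (3,6):dx=-3,dy=+3->D
  (4,5):dx=-1,dy=+5->D; (4,6):dx=-6,dy=+4->D; (5,6):dx=-5,dy=-1->C
Step 2: C = 8, D = 7, total pairs = 15.
Step 3: tau = (C - D)/(n(n-1)/2) = (8 - 7)/15 = 0.066667.
Step 4: Exact two-sided p-value (enumerate n! = 720 permutations of y under H0): p = 1.000000.
Step 5: alpha = 0.05. fail to reject H0.

tau_b = 0.0667 (C=8, D=7), p = 1.000000, fail to reject H0.


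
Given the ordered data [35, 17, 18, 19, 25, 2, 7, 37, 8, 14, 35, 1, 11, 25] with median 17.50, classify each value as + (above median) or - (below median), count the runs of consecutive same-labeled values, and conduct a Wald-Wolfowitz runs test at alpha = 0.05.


Step 1: Compute median = 17.50; label A = above, B = below.
Labels in order: ABAAABBABBABBA  (n_A = 7, n_B = 7)
Step 2: Count runs R = 9.
Step 3: Under H0 (random ordering), E[R] = 2*n_A*n_B/(n_A+n_B) + 1 = 2*7*7/14 + 1 = 8.0000.
        Var[R] = 2*n_A*n_B*(2*n_A*n_B - n_A - n_B) / ((n_A+n_B)^2 * (n_A+n_B-1)) = 8232/2548 = 3.2308.
        SD[R] = 1.7974.
Step 4: Continuity-corrected z = (R - 0.5 - E[R]) / SD[R] = (9 - 0.5 - 8.0000) / 1.7974 = 0.2782.
Step 5: Two-sided p-value via normal approximation = 2*(1 - Phi(|z|)) = 0.780879.
Step 6: alpha = 0.05. fail to reject H0.

R = 9, z = 0.2782, p = 0.780879, fail to reject H0.


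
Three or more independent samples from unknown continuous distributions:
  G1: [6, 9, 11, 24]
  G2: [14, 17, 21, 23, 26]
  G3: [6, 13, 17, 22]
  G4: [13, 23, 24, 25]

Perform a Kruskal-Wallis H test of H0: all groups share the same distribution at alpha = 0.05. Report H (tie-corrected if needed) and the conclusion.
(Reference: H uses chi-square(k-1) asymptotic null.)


Step 1: Combine all N = 17 observations and assign midranks.
sorted (value, group, rank): (6,G1,1.5), (6,G3,1.5), (9,G1,3), (11,G1,4), (13,G3,5.5), (13,G4,5.5), (14,G2,7), (17,G2,8.5), (17,G3,8.5), (21,G2,10), (22,G3,11), (23,G2,12.5), (23,G4,12.5), (24,G1,14.5), (24,G4,14.5), (25,G4,16), (26,G2,17)
Step 2: Sum ranks within each group.
R_1 = 23 (n_1 = 4)
R_2 = 55 (n_2 = 5)
R_3 = 26.5 (n_3 = 4)
R_4 = 48.5 (n_4 = 4)
Step 3: H = 12/(N(N+1)) * sum(R_i^2/n_i) - 3(N+1)
     = 12/(17*18) * (23^2/4 + 55^2/5 + 26.5^2/4 + 48.5^2/4) - 3*18
     = 0.039216 * 1500.88 - 54
     = 4.857843.
Step 4: Ties present; correction factor C = 1 - 30/(17^3 - 17) = 0.993873. Corrected H = 4.857843 / 0.993873 = 4.887793.
Step 5: Under H0, H ~ chi^2(3); p-value = 0.180200.
Step 6: alpha = 0.05. fail to reject H0.

H = 4.8878, df = 3, p = 0.180200, fail to reject H0.


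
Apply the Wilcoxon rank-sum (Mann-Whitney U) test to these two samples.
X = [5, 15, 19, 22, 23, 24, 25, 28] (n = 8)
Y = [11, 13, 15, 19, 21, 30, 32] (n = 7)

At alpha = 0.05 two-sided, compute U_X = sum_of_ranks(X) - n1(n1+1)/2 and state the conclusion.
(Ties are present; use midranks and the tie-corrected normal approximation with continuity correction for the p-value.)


Step 1: Combine and sort all 15 observations; assign midranks.
sorted (value, group): (5,X), (11,Y), (13,Y), (15,X), (15,Y), (19,X), (19,Y), (21,Y), (22,X), (23,X), (24,X), (25,X), (28,X), (30,Y), (32,Y)
ranks: 5->1, 11->2, 13->3, 15->4.5, 15->4.5, 19->6.5, 19->6.5, 21->8, 22->9, 23->10, 24->11, 25->12, 28->13, 30->14, 32->15
Step 2: Rank sum for X: R1 = 1 + 4.5 + 6.5 + 9 + 10 + 11 + 12 + 13 = 67.
Step 3: U_X = R1 - n1(n1+1)/2 = 67 - 8*9/2 = 67 - 36 = 31.
       U_Y = n1*n2 - U_X = 56 - 31 = 25.
Step 4: Ties are present, so use the tie-corrected normal approximation (with continuity correction) for the p-value.
Step 5: p-value = 0.771941; compare to alpha = 0.05. fail to reject H0.

U_X = 31, p = 0.771941, fail to reject H0 at alpha = 0.05.


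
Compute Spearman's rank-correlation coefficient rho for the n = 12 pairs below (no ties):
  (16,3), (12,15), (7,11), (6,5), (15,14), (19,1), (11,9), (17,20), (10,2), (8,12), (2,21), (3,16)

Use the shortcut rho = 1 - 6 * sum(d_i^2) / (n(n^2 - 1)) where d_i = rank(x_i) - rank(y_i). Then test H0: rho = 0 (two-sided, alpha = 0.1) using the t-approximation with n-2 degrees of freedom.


Step 1: Rank x and y separately (midranks; no ties here).
rank(x): 16->10, 12->8, 7->4, 6->3, 15->9, 19->12, 11->7, 17->11, 10->6, 8->5, 2->1, 3->2
rank(y): 3->3, 15->9, 11->6, 5->4, 14->8, 1->1, 9->5, 20->11, 2->2, 12->7, 21->12, 16->10
Step 2: d_i = R_x(i) - R_y(i); compute d_i^2.
  (10-3)^2=49, (8-9)^2=1, (4-6)^2=4, (3-4)^2=1, (9-8)^2=1, (12-1)^2=121, (7-5)^2=4, (11-11)^2=0, (6-2)^2=16, (5-7)^2=4, (1-12)^2=121, (2-10)^2=64
sum(d^2) = 386.
Step 3: rho = 1 - 6*386 / (12*(12^2 - 1)) = 1 - 2316/1716 = -0.349650.
Step 4: Under H0, t = rho * sqrt((n-2)/(1-rho^2)) = -1.1802 ~ t(10).
Step 5: Two-sided p-value from the t-distribution with 10 df = 0.265239.
Step 6: alpha = 0.1. fail to reject H0.

rho = -0.3497, p = 0.265239, fail to reject H0 at alpha = 0.1.


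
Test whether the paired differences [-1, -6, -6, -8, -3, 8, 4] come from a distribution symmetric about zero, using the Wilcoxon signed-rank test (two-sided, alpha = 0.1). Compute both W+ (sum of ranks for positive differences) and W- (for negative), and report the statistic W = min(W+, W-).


Step 1: Drop any zero differences (none here) and take |d_i|.
|d| = [1, 6, 6, 8, 3, 8, 4]
Step 2: Midrank |d_i| (ties get averaged ranks).
ranks: |1|->1, |6|->4.5, |6|->4.5, |8|->6.5, |3|->2, |8|->6.5, |4|->3
Step 3: Attach original signs; sum ranks with positive sign and with negative sign.
W+ = 6.5 + 3 = 9.5
W- = 1 + 4.5 + 4.5 + 6.5 + 2 = 18.5
(Check: W+ + W- = 28 should equal n(n+1)/2 = 28.)
Step 4: Test statistic W = min(W+, W-) = 9.5.
Step 5: Ties in |d|, so use the tie-corrected normal approximation.
        E[W] = n(n+1)/4 = 7*8/4 = 14.
        Tie groups: |d|=6 (t=2), |d|=8 (t=2); sum(t^3 - t) = 12.
        Var[W] = n(n+1)(2n+1)/24 - sum(t^3-t)/48 = 840/24 - 12/48 = 34.75.
        z = (W - E[W]) / sqrt(Var[W]) = (9.5 - 14) / 5.8949 = -0.7634.
        Two-sided p = 2*Phi(z) = 0.445243.
Step 6: alpha = 0.1. fail to reject H0.

W+ = 9.5, W- = 18.5, W = min = 9.5, p = 0.445243, fail to reject H0.
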